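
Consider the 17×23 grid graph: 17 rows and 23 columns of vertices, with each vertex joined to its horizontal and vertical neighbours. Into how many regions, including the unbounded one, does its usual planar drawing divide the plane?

The grid has V = 17·23 = 391 vertices and E = 17·22 + 23·16 = 742 edges.
F = 2 − V + E = 2 − 391 + 742 = 353.

353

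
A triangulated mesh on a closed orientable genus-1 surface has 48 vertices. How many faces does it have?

χ = 2 − 2·1 = 0, and every face is a triangle so 3F = 2E.
V − E + F = 0 with E = 3F/2 gives 48 − (3/2 − 1)·F = 0, so F = 96 and E = 144.

96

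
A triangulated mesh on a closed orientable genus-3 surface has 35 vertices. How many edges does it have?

χ = 2 − 2·3 = -4, and every face is a triangle so 3F = 2E.
V − E + F = -4 with E = 3F/2 gives 35 − (3/2 − 1)·F = -4, so F = 78 and E = 117.

117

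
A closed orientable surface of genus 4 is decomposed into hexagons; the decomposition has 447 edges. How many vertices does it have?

χ = 2 − 2·4 = -6, and every face is a hexagon so 6F = 2E.
F = 2E/6 = 149. Then V = -6 + E − F = -6 + 447 − 149 = 292.

292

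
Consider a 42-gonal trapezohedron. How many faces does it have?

84

The n-trapezohedron (dual of the n-antiprism) has V = 2·42 + 2 = 86, E = 4·42 = 168, F = 2·42 = 84.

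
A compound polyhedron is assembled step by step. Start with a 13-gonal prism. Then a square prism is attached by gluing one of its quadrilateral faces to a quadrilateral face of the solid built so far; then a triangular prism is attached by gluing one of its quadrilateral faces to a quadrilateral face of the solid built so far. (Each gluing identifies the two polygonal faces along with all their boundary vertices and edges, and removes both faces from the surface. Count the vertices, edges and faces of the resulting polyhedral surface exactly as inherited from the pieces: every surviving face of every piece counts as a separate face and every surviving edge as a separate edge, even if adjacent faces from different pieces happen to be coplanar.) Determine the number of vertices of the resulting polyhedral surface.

A 13-gonal prism: V=26, E=39, F=15.
Attach a square prism (V=8, E=12, F=6) along a 4-gon: merge 4 vertices and 4 edges, delete both glued faces → V=30, E=47, F=19.
Attach a triangular prism (V=6, E=9, F=5) along a 4-gon: merge 4 vertices and 4 edges, delete both glued faces → V=32, E=52, F=22.
Check: V − E + F = 32 − 52 + 22 = 2.

32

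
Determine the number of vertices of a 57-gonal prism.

114

A prism on an n-gon has two n-gon bases and n rectangular sides: V = 2·57 = 114, E = 3·57 = 171, F = 57 + 2 = 59.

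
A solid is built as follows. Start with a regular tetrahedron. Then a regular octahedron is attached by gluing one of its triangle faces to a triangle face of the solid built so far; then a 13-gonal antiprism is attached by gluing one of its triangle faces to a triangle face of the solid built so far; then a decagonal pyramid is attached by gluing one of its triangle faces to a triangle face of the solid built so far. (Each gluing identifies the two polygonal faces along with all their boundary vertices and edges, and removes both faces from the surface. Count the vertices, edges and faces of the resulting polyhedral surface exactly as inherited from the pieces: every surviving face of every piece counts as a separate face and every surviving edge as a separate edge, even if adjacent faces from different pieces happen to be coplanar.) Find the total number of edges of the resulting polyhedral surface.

81

A regular tetrahedron: V=4, E=6, F=4.
Attach a regular octahedron (V=6, E=12, F=8) along a 3-gon: merge 3 vertices and 3 edges, delete both glued faces → V=7, E=15, F=10.
Attach a 13-gonal antiprism (V=26, E=52, F=28) along a 3-gon: merge 3 vertices and 3 edges, delete both glued faces → V=30, E=64, F=36.
Attach a decagonal pyramid (V=11, E=20, F=11) along a 3-gon: merge 3 vertices and 3 edges, delete both glued faces → V=38, E=81, F=45.
Check: V − E + F = 38 − 81 + 45 = 2.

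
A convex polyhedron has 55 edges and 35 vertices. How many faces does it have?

Here V − E + F = 2.
F = 2 − V + E = 2 − 35 + 55 = 22.

22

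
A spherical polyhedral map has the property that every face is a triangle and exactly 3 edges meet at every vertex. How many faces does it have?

Each face has 3 edges and each edge borders two faces, so 2E = 3F.
Each vertex has degree 3, so 3V = 2E and hence V = 3F/3.
Euler: V − E + F = 2 ⇒ (3F/3) − (3F/2) + F = 2.
Multiply by 6: (6 − 9 + 6)F = 12, i.e. 3F = 12.
So F = 4, E = 3·4/2 = 6, V = 3·4/3 = 4.

4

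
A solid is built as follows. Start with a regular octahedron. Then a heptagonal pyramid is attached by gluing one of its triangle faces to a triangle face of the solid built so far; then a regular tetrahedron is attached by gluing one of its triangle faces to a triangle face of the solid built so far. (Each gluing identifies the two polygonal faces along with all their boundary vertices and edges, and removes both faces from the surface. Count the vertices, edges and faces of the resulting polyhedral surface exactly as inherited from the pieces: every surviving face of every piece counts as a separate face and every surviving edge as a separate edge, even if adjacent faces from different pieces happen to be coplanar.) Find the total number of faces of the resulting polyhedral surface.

A regular octahedron: V=6, E=12, F=8.
Attach a heptagonal pyramid (V=8, E=14, F=8) along a 3-gon: merge 3 vertices and 3 edges, delete both glued faces → V=11, E=23, F=14.
Attach a regular tetrahedron (V=4, E=6, F=4) along a 3-gon: merge 3 vertices and 3 edges, delete both glued faces → V=12, E=26, F=16.
Check: V − E + F = 12 − 26 + 16 = 2.

16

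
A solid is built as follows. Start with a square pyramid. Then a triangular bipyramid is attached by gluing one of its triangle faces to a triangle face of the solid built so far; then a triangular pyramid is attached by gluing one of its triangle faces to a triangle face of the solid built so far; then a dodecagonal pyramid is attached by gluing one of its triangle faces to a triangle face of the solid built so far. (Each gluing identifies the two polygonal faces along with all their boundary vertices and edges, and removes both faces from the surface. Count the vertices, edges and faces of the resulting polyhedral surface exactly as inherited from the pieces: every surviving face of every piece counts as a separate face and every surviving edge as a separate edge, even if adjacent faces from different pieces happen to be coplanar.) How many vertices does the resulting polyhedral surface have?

18

A square pyramid: V=5, E=8, F=5.
Attach a triangular bipyramid (V=5, E=9, F=6) along a 3-gon: merge 3 vertices and 3 edges, delete both glued faces → V=7, E=14, F=9.
Attach a triangular pyramid (V=4, E=6, F=4) along a 3-gon: merge 3 vertices and 3 edges, delete both glued faces → V=8, E=17, F=11.
Attach a dodecagonal pyramid (V=13, E=24, F=13) along a 3-gon: merge 3 vertices and 3 edges, delete both glued faces → V=18, E=38, F=22.
Check: V − E + F = 18 − 38 + 22 = 2.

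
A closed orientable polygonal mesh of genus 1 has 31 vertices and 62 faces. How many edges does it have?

For a closed orientable surface of genus 1, χ = 2 − 2·1 = 0.
E = V + F − (0) = 31 + 62 − (0) = 93.

93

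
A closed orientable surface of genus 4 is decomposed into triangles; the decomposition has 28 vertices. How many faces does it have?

68

χ = 2 − 2·4 = -6, and every face is a triangle so 3F = 2E.
V − E + F = -6 with E = 3F/2 gives 28 − (3/2 − 1)·F = -6, so F = 68 and E = 102.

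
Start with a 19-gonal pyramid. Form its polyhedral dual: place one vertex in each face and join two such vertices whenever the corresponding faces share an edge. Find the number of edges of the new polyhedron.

38

The base solid has V = 20, E = 38, F = 20.
The dual swaps V and F and preserves E: V′ = F = 20, E′ = E = 38, F′ = V = 20.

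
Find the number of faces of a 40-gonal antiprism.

An antiprism on an n-gon has two n-gon caps and 2n triangles: V = 2·40 = 80, E = 4·40 = 160, F = 2·40 + 2 = 82.
Check: V − E + F = 80 − 160 + 82 = 2.

82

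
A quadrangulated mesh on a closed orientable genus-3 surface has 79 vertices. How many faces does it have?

83

χ = 2 − 2·3 = -4, and every face is a square so 4F = 2E.
V − E + F = -4 with E = 4F/2 gives 79 − (4/2 − 1)·F = -4, so F = 83 and E = 166.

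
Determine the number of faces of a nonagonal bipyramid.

18

A bipyramid over an n-gon has 2n triangular faces and n + 2 vertices: V = 9 + 2 = 11, E = 3·9 = 27, F = 2·9 = 18.
Check: V − E + F = 11 − 27 + 18 = 2.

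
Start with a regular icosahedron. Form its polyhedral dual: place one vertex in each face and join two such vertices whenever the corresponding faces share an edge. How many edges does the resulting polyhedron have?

30

The base solid has V = 12, E = 30, F = 20.
The dual swaps V and F and preserves E: V′ = F = 20, E′ = E = 30, F′ = V = 12.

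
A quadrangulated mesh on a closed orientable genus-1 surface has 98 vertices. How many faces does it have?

98

χ = 2 − 2·1 = 0, and every face is a square so 4F = 2E.
V − E + F = 0 with E = 4F/2 gives 98 − (4/2 − 1)·F = 0, so F = 98 and E = 196.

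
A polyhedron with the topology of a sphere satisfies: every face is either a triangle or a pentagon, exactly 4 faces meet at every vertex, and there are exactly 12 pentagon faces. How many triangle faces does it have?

20

Let x be the number of triangles; then F = 12 + x.
Edge–face incidences: 2E = 5·12 + 3·x = 60 + 3x.
Every vertex has degree 4, so 4V = 2E.
Euler: V − E + F = 2 ⇒ (2E)/4 − E + (12 + x) = 2.
Multiply by 8: 2·(2E) − 4·(2E) + 8·(12 + x) = 16, i.e. 96 + 8x − 2·(60 + 3x) = 16.
Collecting terms: 2x − 24 = 16, so 2x = 40, so x = 20.
Then 2E = 60 + 3·20 = 120, so E = 60, V = 2E/4 = 30, F = 12 + 20 = 32.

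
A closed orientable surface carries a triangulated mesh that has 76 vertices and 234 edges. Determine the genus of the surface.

2

Every face is a triangle and each edge borders two faces, so 3F = 2·234, giving F = 156.
χ = V − E + F = 76 − 234 + 156 = -2.
For a closed orientable surface χ = 2 − 2g, so g = (2 − (-2))/2 = 2.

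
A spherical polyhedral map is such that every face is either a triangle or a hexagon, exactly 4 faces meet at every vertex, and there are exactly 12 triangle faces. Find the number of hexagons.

2

Let x be the number of hexagons; then F = 12 + x.
Edge–face incidences: 2E = 3·12 + 6·x = 36 + 6x.
Every vertex has degree 4, so 4V = 2E.
Euler: V − E + F = 2 ⇒ (2E)/4 − E + (12 + x) = 2.
Multiply by 8: 2·(2E) − 4·(2E) + 8·(12 + x) = 16, i.e. 96 + 8x − 2·(36 + 6x) = 16.
Collecting terms: −4x + 24 = 16, so −4x = −8, so x = 2.
Then 2E = 36 + 6·2 = 48, so E = 24, V = 2E/4 = 12, F = 12 + 2 = 14.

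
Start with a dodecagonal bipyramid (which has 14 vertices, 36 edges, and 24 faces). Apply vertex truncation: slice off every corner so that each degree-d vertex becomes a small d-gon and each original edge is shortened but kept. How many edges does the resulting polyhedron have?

108

Truncation replaces each original edge-end by a new vertex, so V′ = 2E = 72.
Each original edge survives, and each old vertex of degree d contributes d new edges; summing degrees gives Σd = 2E, so E′ = E + 2E = 3E = 108.
Each original face survives and each original vertex becomes one new face: F′ = F + V = 38.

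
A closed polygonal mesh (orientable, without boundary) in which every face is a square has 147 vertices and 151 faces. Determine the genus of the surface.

Every face is a square, so 2E = 4·151 = 604, giving E = 302.
χ = V − E + F = 147 − 302 + 151 = -4.
For a closed orientable surface χ = 2 − 2g, so g = (2 − (-4))/2 = 3.

3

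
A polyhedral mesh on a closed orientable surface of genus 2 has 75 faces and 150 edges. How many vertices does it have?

73

For a closed orientable surface of genus 2, χ = 2 − 2·2 = -2.
V = -2 + E − F = -2 + 150 − 75 = 73.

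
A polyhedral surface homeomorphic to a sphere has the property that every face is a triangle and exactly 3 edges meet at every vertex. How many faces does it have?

4

Each face has 3 edges and each edge borders two faces, so 2E = 3F.
Each vertex has degree 3, so 3V = 2E and hence V = 3F/3.
Euler: V − E + F = 2 ⇒ (3F/3) − (3F/2) + F = 2.
Multiply by 6: (6 − 9 + 6)F = 12, i.e. 3F = 12.
So F = 4, E = 3·4/2 = 6, V = 3·4/3 = 4.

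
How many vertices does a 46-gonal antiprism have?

92

An antiprism on an n-gon has two n-gon caps and 2n triangles: V = 2·46 = 92, E = 4·46 = 184, F = 2·46 + 2 = 94.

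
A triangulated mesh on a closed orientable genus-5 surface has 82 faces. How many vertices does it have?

χ = 2 − 2·5 = -8, and every face is a triangle so 3F = 2E.
E = 3·82/2 = 123. Then V = -8 + E − F = -8 + 123 − 82 = 33.

33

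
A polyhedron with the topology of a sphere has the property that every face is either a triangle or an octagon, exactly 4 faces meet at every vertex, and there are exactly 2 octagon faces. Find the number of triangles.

Let x be the number of triangles; then F = 2 + x.
Edge–face incidences: 2E = 8·2 + 3·x = 16 + 3x.
Every vertex has degree 4, so 4V = 2E.
Euler: V − E + F = 2 ⇒ (2E)/4 − E + (2 + x) = 2.
Multiply by 8: 2·(2E) − 4·(2E) + 8·(2 + x) = 16, i.e. 16 + 8x − 2·(16 + 3x) = 16.
Collecting terms: 2x − 16 = 16, so 2x = 32, so x = 16.
Then 2E = 16 + 3·16 = 64, so E = 32, V = 2E/4 = 16, F = 2 + 16 = 18.

16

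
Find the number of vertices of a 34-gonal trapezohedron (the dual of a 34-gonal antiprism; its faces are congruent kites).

The n-trapezohedron (dual of the n-antiprism) has V = 2·34 + 2 = 70, E = 4·34 = 136, F = 2·34 = 68.

70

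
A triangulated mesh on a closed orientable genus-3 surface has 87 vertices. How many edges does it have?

χ = 2 − 2·3 = -4, and every face is a triangle so 3F = 2E.
V − E + F = -4 with E = 3F/2 gives 87 − (3/2 − 1)·F = -4, so F = 182 and E = 273.

273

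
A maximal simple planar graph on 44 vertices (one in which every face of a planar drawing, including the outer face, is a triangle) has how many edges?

126

In a plane triangulation 3F = 2E and V − E + F = 2, so E = 3V − 6 = 3·44 − 6 = 126.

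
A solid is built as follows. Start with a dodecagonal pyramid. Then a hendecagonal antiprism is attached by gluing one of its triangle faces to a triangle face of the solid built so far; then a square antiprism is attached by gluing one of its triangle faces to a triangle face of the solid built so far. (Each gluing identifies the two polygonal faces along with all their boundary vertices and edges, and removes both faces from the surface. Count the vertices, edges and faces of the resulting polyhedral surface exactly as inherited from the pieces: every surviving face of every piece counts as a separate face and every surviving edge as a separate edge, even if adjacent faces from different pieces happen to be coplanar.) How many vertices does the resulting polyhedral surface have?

A dodecagonal pyramid: V=13, E=24, F=13.
Attach a hendecagonal antiprism (V=22, E=44, F=24) along a 3-gon: merge 3 vertices and 3 edges, delete both glued faces → V=32, E=65, F=35.
Attach a square antiprism (V=8, E=16, F=10) along a 3-gon: merge 3 vertices and 3 edges, delete both glued faces → V=37, E=78, F=43.
Check: V − E + F = 37 − 78 + 43 = 2.

37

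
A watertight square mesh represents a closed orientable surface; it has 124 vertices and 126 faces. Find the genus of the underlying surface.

Every face is a square, so 2E = 4·126 = 504, giving E = 252.
χ = V − E + F = 124 − 252 + 126 = -2.
For a closed orientable surface χ = 2 − 2g, so g = (2 − (-2))/2 = 2.

2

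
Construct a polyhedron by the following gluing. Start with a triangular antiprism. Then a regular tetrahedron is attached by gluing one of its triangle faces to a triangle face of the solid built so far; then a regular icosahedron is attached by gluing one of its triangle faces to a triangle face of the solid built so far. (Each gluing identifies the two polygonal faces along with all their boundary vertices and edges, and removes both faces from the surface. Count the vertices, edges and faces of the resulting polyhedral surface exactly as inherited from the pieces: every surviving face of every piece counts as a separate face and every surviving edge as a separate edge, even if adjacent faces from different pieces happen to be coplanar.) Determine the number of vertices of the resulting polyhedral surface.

16

A triangular antiprism: V=6, E=12, F=8.
Attach a regular tetrahedron (V=4, E=6, F=4) along a 3-gon: merge 3 vertices and 3 edges, delete both glued faces → V=7, E=15, F=10.
Attach a regular icosahedron (V=12, E=30, F=20) along a 3-gon: merge 3 vertices and 3 edges, delete both glued faces → V=16, E=42, F=28.
Check: V − E + F = 16 − 42 + 28 = 2.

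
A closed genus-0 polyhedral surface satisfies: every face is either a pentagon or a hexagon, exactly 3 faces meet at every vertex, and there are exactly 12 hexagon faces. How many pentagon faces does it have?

Let x be the number of pentagons; then F = 12 + x.
Edge–face incidences: 2E = 6·12 + 5·x = 72 + 5x.
Every vertex has degree 3, so 3V = 2E.
Euler: V − E + F = 2 ⇒ (2E)/3 − E + (12 + x) = 2.
Multiply by 6: 2·(2E) − 3·(2E) + 6·(12 + x) = 12, i.e. 72 + 6x − (72 + 5x) = 12.
Collecting terms: x = 12.
Then 2E = 72 + 5·12 = 132, so E = 66, V = 2E/3 = 44, F = 12 + 12 = 24.

12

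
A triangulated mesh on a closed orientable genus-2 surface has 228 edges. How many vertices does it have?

χ = 2 − 2·2 = -2, and every face is a triangle so 3F = 2E.
F = 2E/3 = 152. Then V = -2 + E − F = -2 + 228 − 152 = 74.

74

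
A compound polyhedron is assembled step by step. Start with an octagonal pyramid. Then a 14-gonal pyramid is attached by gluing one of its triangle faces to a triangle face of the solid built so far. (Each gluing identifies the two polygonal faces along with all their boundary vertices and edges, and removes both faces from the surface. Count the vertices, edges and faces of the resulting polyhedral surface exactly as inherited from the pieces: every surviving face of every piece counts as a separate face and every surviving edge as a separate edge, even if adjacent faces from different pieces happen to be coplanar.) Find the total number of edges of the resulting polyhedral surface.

41

An octagonal pyramid: V=9, E=16, F=9.
Attach a 14-gonal pyramid (V=15, E=28, F=15) along a 3-gon: merge 3 vertices and 3 edges, delete both glued faces → V=21, E=41, F=22.
Check: V − E + F = 21 − 41 + 22 = 2.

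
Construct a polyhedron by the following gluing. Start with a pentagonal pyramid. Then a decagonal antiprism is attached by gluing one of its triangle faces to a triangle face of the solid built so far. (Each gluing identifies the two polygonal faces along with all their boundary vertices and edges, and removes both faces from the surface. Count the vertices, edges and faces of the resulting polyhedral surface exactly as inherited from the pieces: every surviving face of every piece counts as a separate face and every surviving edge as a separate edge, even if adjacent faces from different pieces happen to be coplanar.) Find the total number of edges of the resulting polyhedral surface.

47

A pentagonal pyramid: V=6, E=10, F=6.
Attach a decagonal antiprism (V=20, E=40, F=22) along a 3-gon: merge 3 vertices and 3 edges, delete both glued faces → V=23, E=47, F=26.
Check: V − E + F = 23 − 47 + 26 = 2.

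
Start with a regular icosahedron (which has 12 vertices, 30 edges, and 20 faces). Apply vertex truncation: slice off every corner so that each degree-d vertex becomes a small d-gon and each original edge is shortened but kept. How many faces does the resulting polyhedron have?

Truncation replaces each original edge-end by a new vertex, so V′ = 2E = 60.
Each original edge survives, and each old vertex of degree d contributes d new edges; summing degrees gives Σd = 2E, so E′ = E + 2E = 3E = 90.
Each original face survives and each original vertex becomes one new face: F′ = F + V = 32.

32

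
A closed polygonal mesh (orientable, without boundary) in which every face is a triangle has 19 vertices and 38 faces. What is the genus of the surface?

Every face is a triangle, so 2E = 3·38 = 114, giving E = 57.
χ = V − E + F = 19 − 57 + 38 = 0.
For a closed orientable surface χ = 2 − 2g, so g = (2 − (0))/2 = 1.

1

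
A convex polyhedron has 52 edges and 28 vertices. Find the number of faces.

26

Here V − E + F = 2.
F = 2 − V + E = 2 − 28 + 52 = 26.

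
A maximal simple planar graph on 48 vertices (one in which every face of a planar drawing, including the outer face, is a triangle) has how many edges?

In a plane triangulation 3F = 2E and V − E + F = 2, so E = 3V − 6 = 3·48 − 6 = 138.

138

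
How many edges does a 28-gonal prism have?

A prism on an n-gon has two n-gon bases and n rectangular sides: V = 2·28 = 56, E = 3·28 = 84, F = 28 + 2 = 30.

84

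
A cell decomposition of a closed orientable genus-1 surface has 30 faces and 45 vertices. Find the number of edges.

For a closed orientable surface of genus 1, χ = 2 − 2·1 = 0.
E = V + F − (0) = 45 + 30 − (0) = 75.

75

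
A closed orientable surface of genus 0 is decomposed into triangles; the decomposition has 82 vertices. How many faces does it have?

χ = 2 − 2·0 = 2, and every face is a triangle so 3F = 2E.
V − E + F = 2 with E = 3F/2 gives 82 − (3/2 − 1)·F = 2, so F = 160 and E = 240.

160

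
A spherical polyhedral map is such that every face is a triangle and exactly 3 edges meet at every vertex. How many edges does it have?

Each face has 3 edges and each edge borders two faces, so 2E = 3F.
Each vertex has degree 3, so 3V = 2E and hence V = 3F/3.
Euler: V − E + F = 2 ⇒ (3F/3) − (3F/2) + F = 2.
Multiply by 6: (6 − 9 + 6)F = 12, i.e. 3F = 12.
So F = 4, E = 3·4/2 = 6, V = 3·4/3 = 4.

6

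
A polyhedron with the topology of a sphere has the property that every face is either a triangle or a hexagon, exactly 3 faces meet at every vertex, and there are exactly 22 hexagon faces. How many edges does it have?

Let x be the number of triangles; then F = 22 + x.
Edge–face incidences: 2E = 6·22 + 3·x = 132 + 3x.
Every vertex has degree 3, so 3V = 2E.
Euler: V − E + F = 2 ⇒ (2E)/3 − E + (22 + x) = 2.
Multiply by 6: 2·(2E) − 3·(2E) + 6·(22 + x) = 12, i.e. 132 + 6x − (132 + 3x) = 12.
Collecting terms: 3x = 12, so x = 4.
Then 2E = 132 + 3·4 = 144, so E = 72, V = 2E/3 = 48, F = 22 + 4 = 26.

72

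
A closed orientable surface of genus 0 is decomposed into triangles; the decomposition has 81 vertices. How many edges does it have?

237

χ = 2 − 2·0 = 2, and every face is a triangle so 3F = 2E.
V − E + F = 2 with E = 3F/2 gives 81 − (3/2 − 1)·F = 2, so F = 158 and E = 237.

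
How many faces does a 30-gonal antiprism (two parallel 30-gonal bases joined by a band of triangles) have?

An antiprism on an n-gon has two n-gon caps and 2n triangles: V = 2·30 = 60, E = 4·30 = 120, F = 2·30 + 2 = 62.
Check: V − E + F = 60 − 120 + 62 = 2.

62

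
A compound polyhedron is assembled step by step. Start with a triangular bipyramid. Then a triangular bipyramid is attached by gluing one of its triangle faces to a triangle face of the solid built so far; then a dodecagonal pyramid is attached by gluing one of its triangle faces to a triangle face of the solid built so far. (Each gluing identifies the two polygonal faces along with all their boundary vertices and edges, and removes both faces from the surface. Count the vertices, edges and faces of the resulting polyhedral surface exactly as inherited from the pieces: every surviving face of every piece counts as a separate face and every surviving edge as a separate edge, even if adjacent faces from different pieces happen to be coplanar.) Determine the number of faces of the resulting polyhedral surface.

A triangular bipyramid: V=5, E=9, F=6.
Attach a triangular bipyramid (V=5, E=9, F=6) along a 3-gon: merge 3 vertices and 3 edges, delete both glued faces → V=7, E=15, F=10.
Attach a dodecagonal pyramid (V=13, E=24, F=13) along a 3-gon: merge 3 vertices and 3 edges, delete both glued faces → V=17, E=36, F=21.
Check: V − E + F = 17 − 36 + 21 = 2.

21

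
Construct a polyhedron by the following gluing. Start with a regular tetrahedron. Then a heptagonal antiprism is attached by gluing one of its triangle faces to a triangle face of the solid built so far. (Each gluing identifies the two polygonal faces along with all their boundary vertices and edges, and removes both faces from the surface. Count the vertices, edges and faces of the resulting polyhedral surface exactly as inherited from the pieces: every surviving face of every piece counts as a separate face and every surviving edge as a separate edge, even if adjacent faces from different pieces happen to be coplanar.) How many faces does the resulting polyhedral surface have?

18

A regular tetrahedron: V=4, E=6, F=4.
Attach a heptagonal antiprism (V=14, E=28, F=16) along a 3-gon: merge 3 vertices and 3 edges, delete both glued faces → V=15, E=31, F=18.
Check: V − E + F = 15 − 31 + 18 = 2.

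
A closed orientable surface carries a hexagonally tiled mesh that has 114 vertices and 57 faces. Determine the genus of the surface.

1

Every face is a hexagon, so 2E = 6·57 = 342, giving E = 171.
χ = V − E + F = 114 − 171 + 57 = 0.
For a closed orientable surface χ = 2 − 2g, so g = (2 − (0))/2 = 1.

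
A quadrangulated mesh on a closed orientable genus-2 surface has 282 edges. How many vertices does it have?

χ = 2 − 2·2 = -2, and every face is a square so 4F = 2E.
F = 2E/4 = 141. Then V = -2 + E − F = -2 + 282 − 141 = 139.

139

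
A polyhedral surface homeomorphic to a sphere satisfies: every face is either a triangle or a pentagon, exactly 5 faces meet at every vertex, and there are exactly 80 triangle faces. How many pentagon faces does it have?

Let x be the number of pentagons; then F = 80 + x.
Edge–face incidences: 2E = 3·80 + 5·x = 240 + 5x.
Every vertex has degree 5, so 5V = 2E.
Euler: V − E + F = 2 ⇒ (2E)/5 − E + (80 + x) = 2.
Multiply by 10: 2·(2E) − 5·(2E) + 10·(80 + x) = 20, i.e. 800 + 10x − 3·(240 + 5x) = 20.
Collecting terms: −5x + 80 = 20, so −5x = −60, so x = 12.
Then 2E = 240 + 5·12 = 300, so E = 150, V = 2E/5 = 60, F = 80 + 12 = 92.

12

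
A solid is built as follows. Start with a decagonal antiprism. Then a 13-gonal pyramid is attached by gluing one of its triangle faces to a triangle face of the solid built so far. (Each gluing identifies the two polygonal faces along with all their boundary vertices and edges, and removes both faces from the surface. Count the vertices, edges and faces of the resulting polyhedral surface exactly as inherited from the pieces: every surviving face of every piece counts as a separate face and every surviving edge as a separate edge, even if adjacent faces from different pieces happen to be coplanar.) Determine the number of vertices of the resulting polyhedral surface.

A decagonal antiprism: V=20, E=40, F=22.
Attach a 13-gonal pyramid (V=14, E=26, F=14) along a 3-gon: merge 3 vertices and 3 edges, delete both glued faces → V=31, E=63, F=34.
Check: V − E + F = 31 − 63 + 34 = 2.

31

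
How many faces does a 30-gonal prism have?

A prism on an n-gon has two n-gon bases and n rectangular sides: V = 2·30 = 60, E = 3·30 = 90, F = 30 + 2 = 32.
Check: V − E + F = 60 − 90 + 32 = 2.

32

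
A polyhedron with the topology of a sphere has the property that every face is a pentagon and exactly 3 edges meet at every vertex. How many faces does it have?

12

Each face has 5 edges and each edge borders two faces, so 2E = 5F.
Each vertex has degree 3, so 3V = 2E and hence V = 5F/3.
Euler: V − E + F = 2 ⇒ (5F/3) − (5F/2) + F = 2.
Multiply by 6: (10 − 15 + 6)F = 12, i.e. 1F = 12.
So F = 12, E = 5·12/2 = 30, V = 5·12/3 = 20.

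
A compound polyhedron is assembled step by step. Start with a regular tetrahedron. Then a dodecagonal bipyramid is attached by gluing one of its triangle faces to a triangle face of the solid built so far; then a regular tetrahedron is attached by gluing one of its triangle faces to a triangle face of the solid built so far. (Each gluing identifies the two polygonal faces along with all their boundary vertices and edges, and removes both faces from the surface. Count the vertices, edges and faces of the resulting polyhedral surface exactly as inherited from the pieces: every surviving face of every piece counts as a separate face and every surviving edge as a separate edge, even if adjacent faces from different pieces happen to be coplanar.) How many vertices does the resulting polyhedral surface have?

16

A regular tetrahedron: V=4, E=6, F=4.
Attach a dodecagonal bipyramid (V=14, E=36, F=24) along a 3-gon: merge 3 vertices and 3 edges, delete both glued faces → V=15, E=39, F=26.
Attach a regular tetrahedron (V=4, E=6, F=4) along a 3-gon: merge 3 vertices and 3 edges, delete both glued faces → V=16, E=42, F=28.
Check: V − E + F = 16 − 42 + 28 = 2.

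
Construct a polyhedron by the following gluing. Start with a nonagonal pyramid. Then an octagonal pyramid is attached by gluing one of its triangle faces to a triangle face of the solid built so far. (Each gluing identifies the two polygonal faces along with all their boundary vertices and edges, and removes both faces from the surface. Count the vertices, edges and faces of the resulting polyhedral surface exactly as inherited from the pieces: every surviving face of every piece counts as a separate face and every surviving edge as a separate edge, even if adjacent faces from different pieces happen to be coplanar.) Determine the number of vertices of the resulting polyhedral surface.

16

A nonagonal pyramid: V=10, E=18, F=10.
Attach an octagonal pyramid (V=9, E=16, F=9) along a 3-gon: merge 3 vertices and 3 edges, delete both glued faces → V=16, E=31, F=17.
Check: V − E + F = 16 − 31 + 17 = 2.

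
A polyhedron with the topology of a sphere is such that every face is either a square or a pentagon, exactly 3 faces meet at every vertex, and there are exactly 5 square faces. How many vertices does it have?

10

Let x be the number of pentagons; then F = 5 + x.
Edge–face incidences: 2E = 4·5 + 5·x = 20 + 5x.
Every vertex has degree 3, so 3V = 2E.
Euler: V − E + F = 2 ⇒ (2E)/3 − E + (5 + x) = 2.
Multiply by 6: 2·(2E) − 3·(2E) + 6·(5 + x) = 12, i.e. 30 + 6x − (20 + 5x) = 12.
Collecting terms: x + 10 = 12, so x = 2.
Then 2E = 20 + 5·2 = 30, so E = 15, V = 2E/3 = 10, F = 5 + 2 = 7.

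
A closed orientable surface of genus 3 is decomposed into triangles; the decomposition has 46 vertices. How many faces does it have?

100

χ = 2 − 2·3 = -4, and every face is a triangle so 3F = 2E.
V − E + F = -4 with E = 3F/2 gives 46 − (3/2 − 1)·F = -4, so F = 100 and E = 150.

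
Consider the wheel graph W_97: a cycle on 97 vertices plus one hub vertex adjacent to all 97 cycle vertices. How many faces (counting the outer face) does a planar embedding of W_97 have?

98

W_97 has V = 97 + 1 = 98 vertices and E = 2·97 = 194 edges.
By Euler's formula F = 2 − V + E = 2 − 98 + 194 = 98.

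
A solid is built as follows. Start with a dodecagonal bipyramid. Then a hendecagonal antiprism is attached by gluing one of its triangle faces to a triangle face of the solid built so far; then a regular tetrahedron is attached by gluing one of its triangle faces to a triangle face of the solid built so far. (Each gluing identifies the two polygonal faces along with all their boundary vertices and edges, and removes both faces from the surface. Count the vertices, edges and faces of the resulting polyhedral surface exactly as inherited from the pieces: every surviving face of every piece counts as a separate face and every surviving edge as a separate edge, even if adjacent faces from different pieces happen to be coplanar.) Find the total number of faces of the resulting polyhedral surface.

A dodecagonal bipyramid: V=14, E=36, F=24.
Attach a hendecagonal antiprism (V=22, E=44, F=24) along a 3-gon: merge 3 vertices and 3 edges, delete both glued faces → V=33, E=77, F=46.
Attach a regular tetrahedron (V=4, E=6, F=4) along a 3-gon: merge 3 vertices and 3 edges, delete both glued faces → V=34, E=80, F=48.
Check: V − E + F = 34 − 80 + 48 = 2.

48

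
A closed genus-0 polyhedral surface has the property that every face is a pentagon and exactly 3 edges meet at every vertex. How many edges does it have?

30

Each face has 5 edges and each edge borders two faces, so 2E = 5F.
Each vertex has degree 3, so 3V = 2E and hence V = 5F/3.
Euler: V − E + F = 2 ⇒ (5F/3) − (5F/2) + F = 2.
Multiply by 6: (10 − 15 + 6)F = 12, i.e. 1F = 12.
So F = 12, E = 5·12/2 = 30, V = 5·12/3 = 20.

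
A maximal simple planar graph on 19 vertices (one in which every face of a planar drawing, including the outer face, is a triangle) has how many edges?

51

In a plane triangulation 3F = 2E and V − E + F = 2, so E = 3V − 6 = 3·19 − 6 = 51.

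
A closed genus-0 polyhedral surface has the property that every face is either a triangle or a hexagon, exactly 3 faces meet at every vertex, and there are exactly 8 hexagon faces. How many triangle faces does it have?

4

Let x be the number of triangles; then F = 8 + x.
Edge–face incidences: 2E = 6·8 + 3·x = 48 + 3x.
Every vertex has degree 3, so 3V = 2E.
Euler: V − E + F = 2 ⇒ (2E)/3 − E + (8 + x) = 2.
Multiply by 6: 2·(2E) − 3·(2E) + 6·(8 + x) = 12, i.e. 48 + 6x − (48 + 3x) = 12.
Collecting terms: 3x = 12, so x = 4.
Then 2E = 48 + 3·4 = 60, so E = 30, V = 2E/3 = 20, F = 8 + 4 = 12.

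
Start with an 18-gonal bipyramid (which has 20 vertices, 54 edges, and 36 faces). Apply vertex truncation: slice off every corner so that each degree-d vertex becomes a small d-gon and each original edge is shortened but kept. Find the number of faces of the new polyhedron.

Truncation replaces each original edge-end by a new vertex, so V′ = 2E = 108.
Each original edge survives, and each old vertex of degree d contributes d new edges; summing degrees gives Σd = 2E, so E′ = E + 2E = 3E = 162.
Each original face survives and each original vertex becomes one new face: F′ = F + V = 56.

56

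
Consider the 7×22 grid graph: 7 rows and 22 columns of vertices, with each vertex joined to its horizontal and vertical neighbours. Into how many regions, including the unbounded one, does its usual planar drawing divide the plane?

The grid has V = 7·22 = 154 vertices and E = 7·21 + 22·6 = 279 edges.
F = 2 − V + E = 2 − 154 + 279 = 127.

127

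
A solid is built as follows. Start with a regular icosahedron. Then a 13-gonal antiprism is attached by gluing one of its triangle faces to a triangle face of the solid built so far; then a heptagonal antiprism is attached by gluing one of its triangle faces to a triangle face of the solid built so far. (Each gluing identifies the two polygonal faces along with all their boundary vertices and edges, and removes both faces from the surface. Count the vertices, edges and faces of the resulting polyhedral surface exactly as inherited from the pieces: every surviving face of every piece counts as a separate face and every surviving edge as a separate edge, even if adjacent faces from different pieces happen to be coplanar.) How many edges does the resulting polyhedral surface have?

A regular icosahedron: V=12, E=30, F=20.
Attach a 13-gonal antiprism (V=26, E=52, F=28) along a 3-gon: merge 3 vertices and 3 edges, delete both glued faces → V=35, E=79, F=46.
Attach a heptagonal antiprism (V=14, E=28, F=16) along a 3-gon: merge 3 vertices and 3 edges, delete both glued faces → V=46, E=104, F=60.
Check: V − E + F = 46 − 104 + 60 = 2.

104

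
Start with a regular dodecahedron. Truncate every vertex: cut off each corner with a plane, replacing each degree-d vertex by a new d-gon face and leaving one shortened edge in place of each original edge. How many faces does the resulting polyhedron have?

32

The base solid has V = 20, E = 30, F = 12.
Truncation replaces each original edge-end by a new vertex, so V′ = 2E = 60.
Each original edge survives, and each old vertex of degree d contributes d new edges; summing degrees gives Σd = 2E, so E′ = E + 2E = 3E = 90.
Each original face survives and each original vertex becomes one new face: F′ = F + V = 32.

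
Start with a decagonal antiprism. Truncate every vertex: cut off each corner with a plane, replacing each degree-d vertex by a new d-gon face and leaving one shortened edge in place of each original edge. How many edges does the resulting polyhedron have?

The base solid has V = 20, E = 40, F = 22.
Truncation replaces each original edge-end by a new vertex, so V′ = 2E = 80.
Each original edge survives, and each old vertex of degree d contributes d new edges; summing degrees gives Σd = 2E, so E′ = E + 2E = 3E = 120.
Each original face survives and each original vertex becomes one new face: F′ = F + V = 42.

120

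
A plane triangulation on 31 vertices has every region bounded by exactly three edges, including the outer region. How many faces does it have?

In a plane triangulation 3F = 2E and V − E + F = 2, so F = 2V − 4 = 2·31 − 4 = 58.

58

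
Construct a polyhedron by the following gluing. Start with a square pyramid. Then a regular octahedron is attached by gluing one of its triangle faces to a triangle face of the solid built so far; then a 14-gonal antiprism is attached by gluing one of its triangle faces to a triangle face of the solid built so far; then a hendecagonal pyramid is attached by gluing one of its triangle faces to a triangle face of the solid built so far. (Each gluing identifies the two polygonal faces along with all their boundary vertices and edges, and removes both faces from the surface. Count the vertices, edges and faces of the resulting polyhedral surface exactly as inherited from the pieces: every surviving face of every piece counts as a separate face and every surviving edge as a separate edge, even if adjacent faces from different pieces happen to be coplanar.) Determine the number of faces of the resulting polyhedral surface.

A square pyramid: V=5, E=8, F=5.
Attach a regular octahedron (V=6, E=12, F=8) along a 3-gon: merge 3 vertices and 3 edges, delete both glued faces → V=8, E=17, F=11.
Attach a 14-gonal antiprism (V=28, E=56, F=30) along a 3-gon: merge 3 vertices and 3 edges, delete both glued faces → V=33, E=70, F=39.
Attach a hendecagonal pyramid (V=12, E=22, F=12) along a 3-gon: merge 3 vertices and 3 edges, delete both glued faces → V=42, E=89, F=49.
Check: V − E + F = 42 − 89 + 49 = 2.

49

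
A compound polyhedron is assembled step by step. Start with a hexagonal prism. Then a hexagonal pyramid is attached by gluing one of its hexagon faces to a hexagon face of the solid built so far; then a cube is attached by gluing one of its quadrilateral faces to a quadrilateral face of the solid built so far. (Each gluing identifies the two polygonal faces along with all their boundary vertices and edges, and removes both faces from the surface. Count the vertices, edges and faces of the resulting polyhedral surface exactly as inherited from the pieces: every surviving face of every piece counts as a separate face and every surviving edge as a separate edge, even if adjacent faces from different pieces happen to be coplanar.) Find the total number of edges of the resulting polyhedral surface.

32

A hexagonal prism: V=12, E=18, F=8.
Attach a hexagonal pyramid (V=7, E=12, F=7) along a 6-gon: merge 6 vertices and 6 edges, delete both glued faces → V=13, E=24, F=13.
Attach a cube (V=8, E=12, F=6) along a 4-gon: merge 4 vertices and 4 edges, delete both glued faces → V=17, E=32, F=17.
Check: V − E + F = 17 − 32 + 17 = 2.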